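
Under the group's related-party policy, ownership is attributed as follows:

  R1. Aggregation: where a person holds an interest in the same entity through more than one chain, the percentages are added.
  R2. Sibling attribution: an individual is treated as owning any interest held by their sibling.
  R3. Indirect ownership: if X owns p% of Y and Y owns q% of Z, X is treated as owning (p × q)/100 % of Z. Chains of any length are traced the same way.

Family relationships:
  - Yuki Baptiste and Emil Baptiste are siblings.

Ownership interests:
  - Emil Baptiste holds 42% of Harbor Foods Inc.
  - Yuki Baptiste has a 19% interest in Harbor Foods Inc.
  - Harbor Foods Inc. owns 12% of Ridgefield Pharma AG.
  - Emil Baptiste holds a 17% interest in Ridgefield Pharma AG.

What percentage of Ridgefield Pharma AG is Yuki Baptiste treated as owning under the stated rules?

By sibling attribution (R2), Yuki Baptiste is treated as also owning Emil Baptiste's interest in Harbor Foods Inc, giving 19% + 42% = 61%.
By sibling attribution (R2), Yuki Baptiste is treated as owning Emil Baptiste's 17% interest in Ridgefield Pharma AG.
Chain via Harbor Foods Inc. (R3): 61% × 12% = 7.32% of Ridgefield Pharma AG.
Direct interest in Ridgefield Pharma AG: 17%.
Aggregating (R1): 7.32% + 17% = 24.32%.

24.32%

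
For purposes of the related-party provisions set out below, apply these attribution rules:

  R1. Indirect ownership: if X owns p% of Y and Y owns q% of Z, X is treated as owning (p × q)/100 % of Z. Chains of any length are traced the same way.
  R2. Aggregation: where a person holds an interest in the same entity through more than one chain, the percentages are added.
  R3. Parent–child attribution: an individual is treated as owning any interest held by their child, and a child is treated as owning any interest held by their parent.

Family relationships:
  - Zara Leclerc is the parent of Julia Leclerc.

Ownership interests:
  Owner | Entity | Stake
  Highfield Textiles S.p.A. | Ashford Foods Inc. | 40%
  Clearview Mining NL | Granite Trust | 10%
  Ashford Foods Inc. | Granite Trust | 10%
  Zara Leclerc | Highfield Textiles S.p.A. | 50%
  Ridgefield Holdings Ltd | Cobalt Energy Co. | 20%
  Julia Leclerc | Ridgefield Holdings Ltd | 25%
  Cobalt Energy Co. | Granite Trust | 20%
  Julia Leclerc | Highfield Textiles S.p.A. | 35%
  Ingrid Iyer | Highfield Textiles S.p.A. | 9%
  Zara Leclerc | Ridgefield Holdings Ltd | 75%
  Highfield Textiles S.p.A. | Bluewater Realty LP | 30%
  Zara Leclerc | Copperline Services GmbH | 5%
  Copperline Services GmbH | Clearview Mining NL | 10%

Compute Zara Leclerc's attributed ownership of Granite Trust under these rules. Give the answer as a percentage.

7.45%

By parent–child attribution (R3), Zara Leclerc is treated as also owning Julia Leclerc's interest in Highfield Textiles S.p.A, giving 50% + 35% = 85%.
By parent–child attribution (R3), Zara Leclerc is treated as also owning Julia Leclerc's interest in Ridgefield Holdings Ltd, giving 75% + 25% = 100%.
Chain via Copperline Services GmbH → Clearview Mining NL (R1): 5% × 10% × 10% = 0.05% of Granite Trust.
Chain via Highfield Textiles S.p.A. → Ashford Foods Inc. (R1): 85% × 40% × 10% = 3.4% of Granite Trust.
Chain via Ridgefield Holdings Ltd → Cobalt Energy Co. (R1): 100% × 20% × 20% = 4% of Granite Trust.
Aggregating (R2): 0.05% + 3.4% + 4% = 7.45%.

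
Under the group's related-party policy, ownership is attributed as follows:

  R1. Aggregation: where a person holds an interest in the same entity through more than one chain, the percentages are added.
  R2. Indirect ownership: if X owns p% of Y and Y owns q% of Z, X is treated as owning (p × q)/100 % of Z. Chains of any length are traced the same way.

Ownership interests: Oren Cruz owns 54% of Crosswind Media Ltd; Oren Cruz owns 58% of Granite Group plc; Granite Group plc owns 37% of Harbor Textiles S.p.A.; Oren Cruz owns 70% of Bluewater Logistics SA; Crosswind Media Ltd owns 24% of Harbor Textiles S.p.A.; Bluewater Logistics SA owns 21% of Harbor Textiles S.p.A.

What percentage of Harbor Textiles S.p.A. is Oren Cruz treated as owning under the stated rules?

49.12%

Chain via Granite Group plc (R2): 58% × 37% = 21.46% of Harbor Textiles S.p.A.
Chain via Crosswind Media Ltd (R2): 54% × 24% = 12.96% of Harbor Textiles S.p.A.
Chain via Bluewater Logistics SA (R2): 70% × 21% = 14.7% of Harbor Textiles S.p.A.
Aggregating (R1): 21.46% + 12.96% + 14.7% = 49.12%.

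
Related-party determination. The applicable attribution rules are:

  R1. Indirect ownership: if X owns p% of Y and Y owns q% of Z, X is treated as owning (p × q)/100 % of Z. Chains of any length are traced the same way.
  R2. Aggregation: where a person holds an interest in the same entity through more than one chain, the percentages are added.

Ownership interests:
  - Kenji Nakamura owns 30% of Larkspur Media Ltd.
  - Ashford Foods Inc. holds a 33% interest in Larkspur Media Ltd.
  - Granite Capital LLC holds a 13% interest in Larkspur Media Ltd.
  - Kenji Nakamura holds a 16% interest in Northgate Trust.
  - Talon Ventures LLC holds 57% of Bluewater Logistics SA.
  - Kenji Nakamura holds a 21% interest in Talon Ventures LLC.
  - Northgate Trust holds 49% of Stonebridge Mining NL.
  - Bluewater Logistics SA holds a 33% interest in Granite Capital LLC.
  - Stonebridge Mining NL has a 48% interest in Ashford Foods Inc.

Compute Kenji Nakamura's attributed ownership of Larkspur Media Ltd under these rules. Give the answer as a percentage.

31.755369%

Chain via Northgate Trust → Stonebridge Mining NL → Ashford Foods Inc. (R1): 16% × 49% × 48% × 33% = 1.241856% of Larkspur Media Ltd.
Chain via Talon Ventures LLC → Bluewater Logistics SA → Granite Capital LLC (R1): 21% × 57% × 33% × 13% = 0.513513% of Larkspur Media Ltd.
Direct interest in Larkspur Media Ltd: 30%.
Aggregating (R2): 1.241856% + 0.513513% + 30% = 31.755369%.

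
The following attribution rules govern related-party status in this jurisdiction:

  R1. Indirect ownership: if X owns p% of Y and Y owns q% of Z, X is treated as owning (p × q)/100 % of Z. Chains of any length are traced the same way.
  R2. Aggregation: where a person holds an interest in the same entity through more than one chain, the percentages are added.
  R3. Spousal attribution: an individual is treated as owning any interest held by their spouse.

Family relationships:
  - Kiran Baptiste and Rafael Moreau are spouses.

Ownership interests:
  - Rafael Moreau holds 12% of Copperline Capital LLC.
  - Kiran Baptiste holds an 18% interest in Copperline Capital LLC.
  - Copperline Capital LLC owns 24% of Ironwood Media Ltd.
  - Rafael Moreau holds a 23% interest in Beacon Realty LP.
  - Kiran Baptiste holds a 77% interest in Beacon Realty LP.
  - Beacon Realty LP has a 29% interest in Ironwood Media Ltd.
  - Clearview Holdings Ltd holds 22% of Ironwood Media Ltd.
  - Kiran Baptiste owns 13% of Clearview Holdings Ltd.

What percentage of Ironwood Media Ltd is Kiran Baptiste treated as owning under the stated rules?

By spousal attribution (R3), Kiran Baptiste is treated as also owning Rafael Moreau's interest in Copperline Capital LLC, giving 18% + 12% = 30%.
By spousal attribution (R3), Kiran Baptiste is treated as also owning Rafael Moreau's interest in Beacon Realty LP, giving 77% + 23% = 100%.
Chain via Copperline Capital LLC (R1): 30% × 24% = 7.2% of Ironwood Media Ltd.
Chain via Clearview Holdings Ltd (R1): 13% × 22% = 2.86% of Ironwood Media Ltd.
Chain via Beacon Realty LP (R1): 100% × 29% = 29% of Ironwood Media Ltd.
Aggregating (R2): 7.2% + 2.86% + 29% = 39.06%.

39.06%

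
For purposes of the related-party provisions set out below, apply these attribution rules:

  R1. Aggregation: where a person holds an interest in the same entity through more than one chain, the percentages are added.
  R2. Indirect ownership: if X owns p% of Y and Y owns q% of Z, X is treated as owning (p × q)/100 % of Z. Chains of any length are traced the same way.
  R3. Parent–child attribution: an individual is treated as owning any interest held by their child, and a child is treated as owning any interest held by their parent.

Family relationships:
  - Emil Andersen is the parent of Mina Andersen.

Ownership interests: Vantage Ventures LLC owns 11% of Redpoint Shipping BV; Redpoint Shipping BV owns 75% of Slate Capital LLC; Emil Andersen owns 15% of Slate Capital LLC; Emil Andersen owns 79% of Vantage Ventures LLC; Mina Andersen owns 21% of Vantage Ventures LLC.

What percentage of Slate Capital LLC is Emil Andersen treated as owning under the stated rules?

By parent–child attribution (R3), Emil Andersen is treated as also owning Mina Andersen's interest in Vantage Ventures LLC, giving 79% + 21% = 100%.
Chain via Vantage Ventures LLC → Redpoint Shipping BV (R2): 100% × 11% × 75% = 8.25% of Slate Capital LLC.
Direct interest in Slate Capital LLC: 15%.
Aggregating (R1): 8.25% + 15% = 23.25%.

23.25%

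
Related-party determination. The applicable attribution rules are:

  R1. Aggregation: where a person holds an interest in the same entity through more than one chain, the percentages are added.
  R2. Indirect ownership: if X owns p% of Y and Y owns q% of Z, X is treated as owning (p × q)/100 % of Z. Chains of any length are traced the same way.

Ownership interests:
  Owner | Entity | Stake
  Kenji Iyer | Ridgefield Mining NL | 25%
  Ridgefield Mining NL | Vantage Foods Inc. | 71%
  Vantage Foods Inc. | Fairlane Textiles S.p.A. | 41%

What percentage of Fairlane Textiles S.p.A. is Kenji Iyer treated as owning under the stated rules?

7.2775%

Chain via Ridgefield Mining NL → Vantage Foods Inc. (R2): 25% × 71% × 41% = 7.2775% of Fairlane Textiles S.p.A.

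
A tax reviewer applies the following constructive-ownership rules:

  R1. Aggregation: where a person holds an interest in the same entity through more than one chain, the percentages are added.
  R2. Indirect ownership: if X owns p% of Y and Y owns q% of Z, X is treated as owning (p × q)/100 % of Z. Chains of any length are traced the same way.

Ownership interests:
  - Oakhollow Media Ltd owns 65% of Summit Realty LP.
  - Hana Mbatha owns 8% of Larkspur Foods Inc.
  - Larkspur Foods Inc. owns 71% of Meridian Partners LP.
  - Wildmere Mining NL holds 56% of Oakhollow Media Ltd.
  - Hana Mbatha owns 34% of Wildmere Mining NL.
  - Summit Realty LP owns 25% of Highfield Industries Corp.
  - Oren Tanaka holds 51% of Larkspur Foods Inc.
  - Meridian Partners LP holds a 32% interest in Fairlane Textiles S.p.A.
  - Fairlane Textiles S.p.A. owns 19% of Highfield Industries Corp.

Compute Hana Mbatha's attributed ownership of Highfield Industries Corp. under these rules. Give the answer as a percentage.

Chain via Wildmere Mining NL → Oakhollow Media Ltd → Summit Realty LP (R2): 34% × 56% × 65% × 25% = 3.094% of Highfield Industries Corp.
Chain via Larkspur Foods Inc. → Meridian Partners LP → Fairlane Textiles S.p.A. (R2): 8% × 71% × 32% × 19% = 0.345344% of Highfield Industries Corp.
Aggregating (R1): 3.094% + 0.345344% = 3.439344%.

3.439344%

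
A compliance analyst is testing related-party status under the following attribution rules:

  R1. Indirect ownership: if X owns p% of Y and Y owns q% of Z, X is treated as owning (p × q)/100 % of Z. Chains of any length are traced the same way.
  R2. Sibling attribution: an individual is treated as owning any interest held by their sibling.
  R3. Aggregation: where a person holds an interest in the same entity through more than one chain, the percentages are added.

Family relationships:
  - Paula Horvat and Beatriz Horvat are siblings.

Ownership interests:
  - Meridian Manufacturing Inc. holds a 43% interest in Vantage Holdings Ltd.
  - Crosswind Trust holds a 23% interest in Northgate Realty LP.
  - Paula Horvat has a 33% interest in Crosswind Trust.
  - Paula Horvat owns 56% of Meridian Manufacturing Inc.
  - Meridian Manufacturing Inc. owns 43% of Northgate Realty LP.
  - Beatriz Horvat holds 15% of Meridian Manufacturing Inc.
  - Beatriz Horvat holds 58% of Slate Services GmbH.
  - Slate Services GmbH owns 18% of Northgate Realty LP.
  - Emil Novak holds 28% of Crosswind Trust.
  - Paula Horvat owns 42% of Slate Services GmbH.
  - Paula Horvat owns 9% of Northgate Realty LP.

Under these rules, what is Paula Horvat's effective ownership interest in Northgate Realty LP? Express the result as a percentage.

By sibling attribution (R2), Paula Horvat is treated as also owning Beatriz Horvat's interest in Slate Services GmbH, giving 42% + 58% = 100%.
By sibling attribution (R2), Paula Horvat is treated as also owning Beatriz Horvat's interest in Meridian Manufacturing Inc, giving 56% + 15% = 71%.
Chain via Crosswind Trust (R1): 33% × 23% = 7.59% of Northgate Realty LP.
Chain via Slate Services GmbH (R1): 100% × 18% = 18% of Northgate Realty LP.
Chain via Meridian Manufacturing Inc. (R1): 71% × 43% = 30.53% of Northgate Realty LP.
Direct interest in Northgate Realty LP: 9%.
Aggregating (R3): 7.59% + 18% + 30.53% + 9% = 65.12%.

65.12%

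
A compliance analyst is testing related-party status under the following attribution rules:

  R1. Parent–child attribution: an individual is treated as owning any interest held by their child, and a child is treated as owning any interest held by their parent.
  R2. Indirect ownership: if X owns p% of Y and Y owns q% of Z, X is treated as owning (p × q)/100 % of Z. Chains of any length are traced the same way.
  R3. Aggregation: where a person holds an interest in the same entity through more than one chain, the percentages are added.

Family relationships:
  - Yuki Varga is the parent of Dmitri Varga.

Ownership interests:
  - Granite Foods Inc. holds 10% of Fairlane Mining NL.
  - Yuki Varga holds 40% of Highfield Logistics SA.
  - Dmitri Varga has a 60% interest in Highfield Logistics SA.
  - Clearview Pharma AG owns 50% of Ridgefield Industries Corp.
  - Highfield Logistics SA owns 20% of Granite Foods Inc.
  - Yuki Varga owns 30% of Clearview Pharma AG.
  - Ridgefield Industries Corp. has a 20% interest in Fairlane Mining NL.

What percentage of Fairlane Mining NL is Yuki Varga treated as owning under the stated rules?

By parent–child attribution (R1), Yuki Varga is treated as also owning Dmitri Varga's interest in Highfield Logistics SA, giving 40% + 60% = 100%.
Chain via Clearview Pharma AG → Ridgefield Industries Corp. (R2): 30% × 50% × 20% = 3% of Fairlane Mining NL.
Chain via Highfield Logistics SA → Granite Foods Inc. (R2): 100% × 20% × 10% = 2% of Fairlane Mining NL.
Aggregating (R3): 3% + 2% = 5%.

5%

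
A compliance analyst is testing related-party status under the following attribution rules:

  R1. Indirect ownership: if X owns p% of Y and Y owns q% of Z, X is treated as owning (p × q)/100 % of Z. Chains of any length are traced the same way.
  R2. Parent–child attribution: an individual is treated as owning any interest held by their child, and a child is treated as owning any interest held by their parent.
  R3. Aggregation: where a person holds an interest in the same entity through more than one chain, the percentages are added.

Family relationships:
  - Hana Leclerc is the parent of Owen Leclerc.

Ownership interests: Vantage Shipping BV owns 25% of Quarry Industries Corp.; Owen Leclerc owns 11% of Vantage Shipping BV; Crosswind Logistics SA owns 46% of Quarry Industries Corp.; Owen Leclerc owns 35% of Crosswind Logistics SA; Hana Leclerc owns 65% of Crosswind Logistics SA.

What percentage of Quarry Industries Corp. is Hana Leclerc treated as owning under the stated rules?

48.75%

By parent–child attribution (R2), Hana Leclerc is treated as also owning Owen Leclerc's interest in Crosswind Logistics SA, giving 65% + 35% = 100%.
By parent–child attribution (R2), Hana Leclerc is treated as owning Owen Leclerc's 11% interest in Vantage Shipping BV.
Chain via Crosswind Logistics SA (R1): 100% × 46% = 46% of Quarry Industries Corp.
Chain via Vantage Shipping BV (R1): 11% × 25% = 2.75% of Quarry Industries Corp.
Aggregating (R3): 46% + 2.75% = 48.75%.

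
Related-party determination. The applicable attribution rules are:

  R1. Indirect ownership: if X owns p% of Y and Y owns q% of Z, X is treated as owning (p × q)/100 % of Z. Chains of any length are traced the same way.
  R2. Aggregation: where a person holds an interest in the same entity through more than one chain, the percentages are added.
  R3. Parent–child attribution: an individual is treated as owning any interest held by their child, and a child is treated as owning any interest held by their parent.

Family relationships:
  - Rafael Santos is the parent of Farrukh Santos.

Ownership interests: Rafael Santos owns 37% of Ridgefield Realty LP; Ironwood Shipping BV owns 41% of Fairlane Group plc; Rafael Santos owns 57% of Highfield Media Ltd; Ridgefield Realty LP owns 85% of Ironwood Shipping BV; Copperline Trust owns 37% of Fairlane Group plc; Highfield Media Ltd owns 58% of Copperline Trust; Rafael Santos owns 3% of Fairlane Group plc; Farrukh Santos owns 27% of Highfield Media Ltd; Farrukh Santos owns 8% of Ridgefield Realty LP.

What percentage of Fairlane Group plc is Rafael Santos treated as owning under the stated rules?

36.7089%

By parent–child attribution (R3), Rafael Santos is treated as also owning Farrukh Santos's interest in Ridgefield Realty LP, giving 37% + 8% = 45%.
By parent–child attribution (R3), Rafael Santos is treated as also owning Farrukh Santos's interest in Highfield Media Ltd, giving 57% + 27% = 84%.
Chain via Ridgefield Realty LP → Ironwood Shipping BV (R1): 45% × 85% × 41% = 15.6825% of Fairlane Group plc.
Chain via Highfield Media Ltd → Copperline Trust (R1): 84% × 58% × 37% = 18.0264% of Fairlane Group plc.
Direct interest in Fairlane Group plc: 3%.
Aggregating (R2): 15.6825% + 18.0264% + 3% = 36.7089%.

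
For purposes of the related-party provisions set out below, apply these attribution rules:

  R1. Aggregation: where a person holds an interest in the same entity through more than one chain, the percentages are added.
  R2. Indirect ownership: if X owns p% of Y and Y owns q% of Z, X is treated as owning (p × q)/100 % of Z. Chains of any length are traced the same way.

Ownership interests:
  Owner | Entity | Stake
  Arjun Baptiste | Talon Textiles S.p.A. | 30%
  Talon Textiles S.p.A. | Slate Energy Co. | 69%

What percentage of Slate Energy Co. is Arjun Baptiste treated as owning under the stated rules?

20.7%

Chain via Talon Textiles S.p.A. (R2): 30% × 69% = 20.7% of Slate Energy Co.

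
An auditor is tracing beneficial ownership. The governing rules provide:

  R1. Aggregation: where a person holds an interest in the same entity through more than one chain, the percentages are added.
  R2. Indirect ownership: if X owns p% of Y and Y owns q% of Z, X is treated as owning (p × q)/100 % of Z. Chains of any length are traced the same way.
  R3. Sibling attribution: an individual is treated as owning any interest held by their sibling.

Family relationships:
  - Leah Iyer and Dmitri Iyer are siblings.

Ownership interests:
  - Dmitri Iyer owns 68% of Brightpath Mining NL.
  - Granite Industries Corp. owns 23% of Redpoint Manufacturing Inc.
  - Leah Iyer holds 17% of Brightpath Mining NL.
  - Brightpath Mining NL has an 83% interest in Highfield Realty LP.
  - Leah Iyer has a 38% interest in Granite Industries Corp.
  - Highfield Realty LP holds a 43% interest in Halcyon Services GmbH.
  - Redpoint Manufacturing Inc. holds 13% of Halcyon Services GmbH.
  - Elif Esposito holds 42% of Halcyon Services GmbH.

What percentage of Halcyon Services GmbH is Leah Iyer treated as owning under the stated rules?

By sibling attribution (R3), Leah Iyer is treated as also owning Dmitri Iyer's interest in Brightpath Mining NL, giving 17% + 68% = 85%.
Chain via Brightpath Mining NL → Highfield Realty LP (R2): 85% × 83% × 43% = 30.3365% of Halcyon Services GmbH.
Chain via Granite Industries Corp. → Redpoint Manufacturing Inc. (R2): 38% × 23% × 13% = 1.1362% of Halcyon Services GmbH.
Aggregating (R1): 30.3365% + 1.1362% = 31.4727%.

31.4727%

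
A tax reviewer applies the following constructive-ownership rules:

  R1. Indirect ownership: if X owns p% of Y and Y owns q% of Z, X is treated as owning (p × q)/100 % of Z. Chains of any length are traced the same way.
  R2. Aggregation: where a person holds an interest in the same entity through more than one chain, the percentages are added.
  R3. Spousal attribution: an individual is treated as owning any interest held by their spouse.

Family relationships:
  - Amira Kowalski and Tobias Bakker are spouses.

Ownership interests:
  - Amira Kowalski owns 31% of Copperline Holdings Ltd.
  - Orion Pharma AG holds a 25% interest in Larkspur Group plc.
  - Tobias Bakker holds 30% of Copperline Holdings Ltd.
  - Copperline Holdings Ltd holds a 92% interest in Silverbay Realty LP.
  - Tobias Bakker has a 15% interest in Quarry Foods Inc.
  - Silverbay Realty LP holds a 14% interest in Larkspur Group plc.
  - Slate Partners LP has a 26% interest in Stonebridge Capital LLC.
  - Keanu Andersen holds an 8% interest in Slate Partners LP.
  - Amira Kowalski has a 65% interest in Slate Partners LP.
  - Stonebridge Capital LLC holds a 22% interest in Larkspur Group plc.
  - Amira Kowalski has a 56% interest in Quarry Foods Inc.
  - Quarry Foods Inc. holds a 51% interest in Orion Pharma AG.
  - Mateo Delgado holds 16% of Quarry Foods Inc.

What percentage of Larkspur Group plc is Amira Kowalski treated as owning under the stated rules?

By spousal attribution (R3), Amira Kowalski is treated as also owning Tobias Bakker's interest in Copperline Holdings Ltd, giving 31% + 30% = 61%.
By spousal attribution (R3), Amira Kowalski is treated as also owning Tobias Bakker's interest in Quarry Foods Inc, giving 56% + 15% = 71%.
Chain via Slate Partners LP → Stonebridge Capital LLC (R1): 65% × 26% × 22% = 3.718% of Larkspur Group plc.
Chain via Copperline Holdings Ltd → Silverbay Realty LP (R1): 61% × 92% × 14% = 7.8568% of Larkspur Group plc.
Chain via Quarry Foods Inc. → Orion Pharma AG (R1): 71% × 51% × 25% = 9.0525% of Larkspur Group plc.
Aggregating (R2): 3.718% + 7.8568% + 9.0525% = 20.6273%.

20.6273%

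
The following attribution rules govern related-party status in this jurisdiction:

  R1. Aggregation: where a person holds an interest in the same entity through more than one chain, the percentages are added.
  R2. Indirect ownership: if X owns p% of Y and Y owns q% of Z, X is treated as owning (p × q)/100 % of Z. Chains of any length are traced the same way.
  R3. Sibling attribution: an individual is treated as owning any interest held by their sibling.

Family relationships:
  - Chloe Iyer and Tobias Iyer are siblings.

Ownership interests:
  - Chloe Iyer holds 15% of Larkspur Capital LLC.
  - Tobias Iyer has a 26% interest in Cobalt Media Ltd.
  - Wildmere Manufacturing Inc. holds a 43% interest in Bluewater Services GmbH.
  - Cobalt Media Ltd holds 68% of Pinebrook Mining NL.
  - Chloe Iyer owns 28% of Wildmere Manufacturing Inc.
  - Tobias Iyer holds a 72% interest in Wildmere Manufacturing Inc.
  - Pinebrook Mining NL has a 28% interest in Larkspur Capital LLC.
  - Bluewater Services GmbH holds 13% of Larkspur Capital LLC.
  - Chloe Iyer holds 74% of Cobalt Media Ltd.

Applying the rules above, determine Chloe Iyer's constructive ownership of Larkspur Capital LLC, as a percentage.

By sibling attribution (R3), Chloe Iyer is treated as also owning Tobias Iyer's interest in Cobalt Media Ltd, giving 74% + 26% = 100%.
By sibling attribution (R3), Chloe Iyer is treated as also owning Tobias Iyer's interest in Wildmere Manufacturing Inc, giving 28% + 72% = 100%.
Chain via Cobalt Media Ltd → Pinebrook Mining NL (R2): 100% × 68% × 28% = 19.04% of Larkspur Capital LLC.
Chain via Wildmere Manufacturing Inc. → Bluewater Services GmbH (R2): 100% × 43% × 13% = 5.59% of Larkspur Capital LLC.
Direct interest in Larkspur Capital LLC: 15%.
Aggregating (R1): 19.04% + 5.59% + 15% = 39.63%.

39.63%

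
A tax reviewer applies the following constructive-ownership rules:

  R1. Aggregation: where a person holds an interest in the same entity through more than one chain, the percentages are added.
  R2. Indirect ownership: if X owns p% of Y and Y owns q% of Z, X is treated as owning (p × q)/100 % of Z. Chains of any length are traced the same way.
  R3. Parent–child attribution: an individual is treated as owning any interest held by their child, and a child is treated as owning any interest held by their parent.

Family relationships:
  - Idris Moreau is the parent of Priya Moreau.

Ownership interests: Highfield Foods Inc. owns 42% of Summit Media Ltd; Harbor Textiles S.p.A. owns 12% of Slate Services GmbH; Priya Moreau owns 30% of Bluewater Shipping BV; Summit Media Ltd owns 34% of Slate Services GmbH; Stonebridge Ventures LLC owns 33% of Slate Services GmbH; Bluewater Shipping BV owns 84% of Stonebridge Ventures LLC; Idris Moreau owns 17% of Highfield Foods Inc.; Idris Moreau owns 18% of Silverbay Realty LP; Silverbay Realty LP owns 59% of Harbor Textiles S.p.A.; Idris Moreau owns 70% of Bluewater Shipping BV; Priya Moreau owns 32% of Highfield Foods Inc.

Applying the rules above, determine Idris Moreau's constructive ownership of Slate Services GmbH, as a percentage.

35.9916%

By parent–child attribution (R3), Idris Moreau is treated as also owning Priya Moreau's interest in Bluewater Shipping BV, giving 70% + 30% = 100%.
By parent–child attribution (R3), Idris Moreau is treated as also owning Priya Moreau's interest in Highfield Foods Inc, giving 17% + 32% = 49%.
Chain via Silverbay Realty LP → Harbor Textiles S.p.A. (R2): 18% × 59% × 12% = 1.2744% of Slate Services GmbH.
Chain via Bluewater Shipping BV → Stonebridge Ventures LLC (R2): 100% × 84% × 33% = 27.72% of Slate Services GmbH.
Chain via Highfield Foods Inc. → Summit Media Ltd (R2): 49% × 42% × 34% = 6.9972% of Slate Services GmbH.
Aggregating (R1): 1.2744% + 27.72% + 6.9972% = 35.9916%.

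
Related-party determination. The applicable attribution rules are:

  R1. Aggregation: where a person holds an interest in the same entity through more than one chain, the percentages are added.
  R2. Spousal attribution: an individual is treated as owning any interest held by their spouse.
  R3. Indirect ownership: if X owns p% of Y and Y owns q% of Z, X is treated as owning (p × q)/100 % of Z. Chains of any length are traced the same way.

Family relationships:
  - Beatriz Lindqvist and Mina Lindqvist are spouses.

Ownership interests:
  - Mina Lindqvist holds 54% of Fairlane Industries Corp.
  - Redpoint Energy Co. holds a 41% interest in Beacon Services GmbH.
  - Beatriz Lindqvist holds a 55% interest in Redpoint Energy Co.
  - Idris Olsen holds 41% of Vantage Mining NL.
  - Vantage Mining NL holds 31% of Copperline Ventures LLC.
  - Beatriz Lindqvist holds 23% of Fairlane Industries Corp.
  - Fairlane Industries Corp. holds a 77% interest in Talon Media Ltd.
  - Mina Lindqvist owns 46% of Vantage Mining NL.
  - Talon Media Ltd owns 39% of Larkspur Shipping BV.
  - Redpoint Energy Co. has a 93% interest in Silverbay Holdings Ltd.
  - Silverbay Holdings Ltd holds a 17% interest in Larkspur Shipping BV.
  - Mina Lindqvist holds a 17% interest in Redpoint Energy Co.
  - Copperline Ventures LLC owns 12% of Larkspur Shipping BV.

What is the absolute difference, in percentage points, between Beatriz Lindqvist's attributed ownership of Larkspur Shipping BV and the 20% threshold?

16.2175

By spousal attribution (R2), Beatriz Lindqvist is treated as also owning Mina Lindqvist's interest in Fairlane Industries Corp, giving 23% + 54% = 77%.
By spousal attribution (R2), Beatriz Lindqvist is treated as also owning Mina Lindqvist's interest in Redpoint Energy Co, giving 55% + 17% = 72%.
By spousal attribution (R2), Beatriz Lindqvist is treated as owning Mina Lindqvist's 46% interest in Vantage Mining NL.
Chain via Fairlane Industries Corp. → Talon Media Ltd (R3): 77% × 77% × 39% = 23.1231% of Larkspur Shipping BV.
Chain via Redpoint Energy Co. → Silverbay Holdings Ltd (R3): 72% × 93% × 17% = 11.3832% of Larkspur Shipping BV.
Chain via Vantage Mining NL → Copperline Ventures LLC (R3): 46% × 31% × 12% = 1.7112% of Larkspur Shipping BV.
Aggregating (R1): 23.1231% + 11.3832% + 1.7112% = 36.2175%.
36.2175% exceeds the 20% threshold by 16.2175 percentage points.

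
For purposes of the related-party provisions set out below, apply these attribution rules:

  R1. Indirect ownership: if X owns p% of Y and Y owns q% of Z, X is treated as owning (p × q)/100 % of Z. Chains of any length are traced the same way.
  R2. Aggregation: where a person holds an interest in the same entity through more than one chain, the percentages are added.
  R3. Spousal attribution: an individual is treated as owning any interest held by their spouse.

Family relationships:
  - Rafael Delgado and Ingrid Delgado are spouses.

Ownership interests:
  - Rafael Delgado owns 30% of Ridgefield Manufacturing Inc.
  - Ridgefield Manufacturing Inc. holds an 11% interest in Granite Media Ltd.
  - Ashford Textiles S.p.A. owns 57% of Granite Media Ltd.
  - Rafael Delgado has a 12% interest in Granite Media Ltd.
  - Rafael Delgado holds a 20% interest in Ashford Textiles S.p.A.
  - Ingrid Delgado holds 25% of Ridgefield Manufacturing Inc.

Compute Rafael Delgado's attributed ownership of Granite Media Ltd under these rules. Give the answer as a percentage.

29.45%

By spousal attribution (R3), Rafael Delgado is treated as also owning Ingrid Delgado's interest in Ridgefield Manufacturing Inc, giving 30% + 25% = 55%.
Chain via Ridgefield Manufacturing Inc. (R1): 55% × 11% = 6.05% of Granite Media Ltd.
Chain via Ashford Textiles S.p.A. (R1): 20% × 57% = 11.4% of Granite Media Ltd.
Direct interest in Granite Media Ltd: 12%.
Aggregating (R2): 6.05% + 11.4% + 12% = 29.45%.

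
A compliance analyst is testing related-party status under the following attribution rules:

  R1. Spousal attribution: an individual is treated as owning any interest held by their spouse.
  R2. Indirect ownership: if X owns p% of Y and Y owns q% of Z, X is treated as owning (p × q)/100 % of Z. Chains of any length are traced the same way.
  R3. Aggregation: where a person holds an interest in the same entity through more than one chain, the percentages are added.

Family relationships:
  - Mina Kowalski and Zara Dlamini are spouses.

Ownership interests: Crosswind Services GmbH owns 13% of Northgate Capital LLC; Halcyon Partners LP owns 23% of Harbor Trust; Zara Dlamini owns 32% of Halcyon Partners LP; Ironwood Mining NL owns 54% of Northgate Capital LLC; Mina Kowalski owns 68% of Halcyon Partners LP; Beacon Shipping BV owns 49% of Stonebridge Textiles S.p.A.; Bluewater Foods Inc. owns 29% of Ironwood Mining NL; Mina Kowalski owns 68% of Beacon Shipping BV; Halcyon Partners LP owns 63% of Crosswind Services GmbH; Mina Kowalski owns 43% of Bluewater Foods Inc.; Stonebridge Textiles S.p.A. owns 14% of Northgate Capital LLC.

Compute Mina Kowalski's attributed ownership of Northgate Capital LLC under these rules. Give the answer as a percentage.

19.5886%

By spousal attribution (R1), Mina Kowalski is treated as also owning Zara Dlamini's interest in Halcyon Partners LP, giving 68% + 32% = 100%.
Chain via Halcyon Partners LP → Crosswind Services GmbH (R2): 100% × 63% × 13% = 8.19% of Northgate Capital LLC.
Chain via Beacon Shipping BV → Stonebridge Textiles S.p.A. (R2): 68% × 49% × 14% = 4.6648% of Northgate Capital LLC.
Chain via Bluewater Foods Inc. → Ironwood Mining NL (R2): 43% × 29% × 54% = 6.7338% of Northgate Capital LLC.
Aggregating (R3): 8.19% + 4.6648% + 6.7338% = 19.5886%.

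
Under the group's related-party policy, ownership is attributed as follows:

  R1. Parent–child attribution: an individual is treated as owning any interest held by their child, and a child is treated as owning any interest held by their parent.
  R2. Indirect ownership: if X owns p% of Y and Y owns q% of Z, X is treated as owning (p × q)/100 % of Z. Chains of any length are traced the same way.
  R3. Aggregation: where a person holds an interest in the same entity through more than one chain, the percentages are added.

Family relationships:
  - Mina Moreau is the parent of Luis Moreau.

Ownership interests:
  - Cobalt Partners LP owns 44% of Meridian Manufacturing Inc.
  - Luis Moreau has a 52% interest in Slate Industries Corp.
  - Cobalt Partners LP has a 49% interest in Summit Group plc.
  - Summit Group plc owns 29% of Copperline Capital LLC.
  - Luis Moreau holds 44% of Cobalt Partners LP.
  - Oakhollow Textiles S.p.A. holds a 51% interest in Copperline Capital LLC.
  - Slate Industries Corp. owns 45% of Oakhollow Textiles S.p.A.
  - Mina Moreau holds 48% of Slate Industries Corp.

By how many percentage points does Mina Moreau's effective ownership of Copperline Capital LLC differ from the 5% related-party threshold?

24.2024

By parent–child attribution (R1), Mina Moreau is treated as also owning Luis Moreau's interest in Slate Industries Corp, giving 48% + 52% = 100%.
By parent–child attribution (R1), Mina Moreau is treated as owning Luis Moreau's 44% interest in Cobalt Partners LP.
Chain via Slate Industries Corp. → Oakhollow Textiles S.p.A. (R2): 100% × 45% × 51% = 22.95% of Copperline Capital LLC.
Chain via Cobalt Partners LP → Summit Group plc (R2): 44% × 49% × 29% = 6.2524% of Copperline Capital LLC.
Aggregating (R3): 22.95% + 6.2524% = 29.2024%.
29.2024% exceeds the 5% threshold by 24.2024 percentage points.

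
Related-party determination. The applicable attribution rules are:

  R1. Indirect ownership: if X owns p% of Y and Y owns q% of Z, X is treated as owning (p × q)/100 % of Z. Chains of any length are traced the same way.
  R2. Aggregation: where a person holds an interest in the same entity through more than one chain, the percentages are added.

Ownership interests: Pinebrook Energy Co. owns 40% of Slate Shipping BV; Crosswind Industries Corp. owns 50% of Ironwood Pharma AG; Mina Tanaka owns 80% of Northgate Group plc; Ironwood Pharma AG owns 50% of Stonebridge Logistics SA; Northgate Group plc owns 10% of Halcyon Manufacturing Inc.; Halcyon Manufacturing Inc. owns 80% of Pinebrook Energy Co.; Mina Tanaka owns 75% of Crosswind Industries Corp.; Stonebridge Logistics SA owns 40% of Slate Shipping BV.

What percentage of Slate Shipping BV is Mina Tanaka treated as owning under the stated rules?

Chain via Northgate Group plc → Halcyon Manufacturing Inc. → Pinebrook Energy Co. (R1): 80% × 10% × 80% × 40% = 2.56% of Slate Shipping BV.
Chain via Crosswind Industries Corp. → Ironwood Pharma AG → Stonebridge Logistics SA (R1): 75% × 50% × 50% × 40% = 7.5% of Slate Shipping BV.
Aggregating (R2): 2.56% + 7.5% = 10.06%.

10.06%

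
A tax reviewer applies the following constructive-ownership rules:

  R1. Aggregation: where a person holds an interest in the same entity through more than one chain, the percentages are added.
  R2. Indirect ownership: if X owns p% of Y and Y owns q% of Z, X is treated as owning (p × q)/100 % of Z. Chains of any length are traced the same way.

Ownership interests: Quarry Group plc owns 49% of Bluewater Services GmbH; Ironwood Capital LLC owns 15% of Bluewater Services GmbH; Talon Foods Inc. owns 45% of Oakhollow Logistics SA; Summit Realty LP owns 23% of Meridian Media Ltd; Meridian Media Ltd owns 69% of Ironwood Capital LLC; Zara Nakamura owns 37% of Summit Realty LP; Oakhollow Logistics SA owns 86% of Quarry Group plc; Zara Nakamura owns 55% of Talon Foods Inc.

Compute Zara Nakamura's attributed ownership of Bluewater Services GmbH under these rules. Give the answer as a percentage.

11.310435%

Chain via Talon Foods Inc. → Oakhollow Logistics SA → Quarry Group plc (R2): 55% × 45% × 86% × 49% = 10.42965% of Bluewater Services GmbH.
Chain via Summit Realty LP → Meridian Media Ltd → Ironwood Capital LLC (R2): 37% × 23% × 69% × 15% = 0.880785% of Bluewater Services GmbH.
Aggregating (R1): 10.42965% + 0.880785% = 11.310435%.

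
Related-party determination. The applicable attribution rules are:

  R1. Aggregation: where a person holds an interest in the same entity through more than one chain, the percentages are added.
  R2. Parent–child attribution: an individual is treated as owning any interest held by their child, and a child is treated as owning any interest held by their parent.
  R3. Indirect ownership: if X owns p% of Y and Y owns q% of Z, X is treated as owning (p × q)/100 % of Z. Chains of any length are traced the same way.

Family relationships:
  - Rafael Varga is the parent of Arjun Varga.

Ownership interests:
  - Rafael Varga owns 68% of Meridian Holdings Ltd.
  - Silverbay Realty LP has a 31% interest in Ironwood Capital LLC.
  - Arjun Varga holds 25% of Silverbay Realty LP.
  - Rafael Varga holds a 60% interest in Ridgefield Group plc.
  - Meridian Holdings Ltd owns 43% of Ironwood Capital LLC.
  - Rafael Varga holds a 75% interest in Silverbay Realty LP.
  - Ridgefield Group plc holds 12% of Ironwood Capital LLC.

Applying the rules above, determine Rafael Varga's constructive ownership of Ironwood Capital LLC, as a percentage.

67.44%

By parent–child attribution (R2), Rafael Varga is treated as also owning Arjun Varga's interest in Silverbay Realty LP, giving 75% + 25% = 100%.
Chain via Silverbay Realty LP (R3): 100% × 31% = 31% of Ironwood Capital LLC.
Chain via Meridian Holdings Ltd (R3): 68% × 43% = 29.24% of Ironwood Capital LLC.
Chain via Ridgefield Group plc (R3): 60% × 12% = 7.2% of Ironwood Capital LLC.
Aggregating (R1): 31% + 29.24% + 7.2% = 67.44%.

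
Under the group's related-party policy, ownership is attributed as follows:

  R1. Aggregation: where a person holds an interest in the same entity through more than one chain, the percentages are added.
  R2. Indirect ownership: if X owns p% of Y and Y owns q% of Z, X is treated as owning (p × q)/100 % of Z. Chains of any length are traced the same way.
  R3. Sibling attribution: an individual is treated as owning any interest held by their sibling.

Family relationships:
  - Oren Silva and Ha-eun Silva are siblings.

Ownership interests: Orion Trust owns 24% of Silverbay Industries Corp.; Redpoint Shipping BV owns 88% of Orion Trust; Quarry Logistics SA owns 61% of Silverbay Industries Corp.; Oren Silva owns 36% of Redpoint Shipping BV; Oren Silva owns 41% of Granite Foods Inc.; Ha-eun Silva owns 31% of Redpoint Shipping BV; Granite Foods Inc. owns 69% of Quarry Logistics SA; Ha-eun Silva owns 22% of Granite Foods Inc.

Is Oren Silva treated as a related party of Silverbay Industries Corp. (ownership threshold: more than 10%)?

Yes

By sibling attribution (R3), Oren Silva is treated as also owning Ha-eun Silva's interest in Granite Foods Inc, giving 41% + 22% = 63%.
By sibling attribution (R3), Oren Silva is treated as also owning Ha-eun Silva's interest in Redpoint Shipping BV, giving 36% + 31% = 67%.
Chain via Granite Foods Inc. → Quarry Logistics SA (R2): 63% × 69% × 61% = 26.5167% of Silverbay Industries Corp.
Chain via Redpoint Shipping BV → Orion Trust (R2): 67% × 88% × 24% = 14.1504% of Silverbay Industries Corp.
Aggregating (R1): 26.5167% + 14.1504% = 40.6671%.
40.6671% exceeds the 10% threshold, so Oren is a related party to Silverbay Industries Corp.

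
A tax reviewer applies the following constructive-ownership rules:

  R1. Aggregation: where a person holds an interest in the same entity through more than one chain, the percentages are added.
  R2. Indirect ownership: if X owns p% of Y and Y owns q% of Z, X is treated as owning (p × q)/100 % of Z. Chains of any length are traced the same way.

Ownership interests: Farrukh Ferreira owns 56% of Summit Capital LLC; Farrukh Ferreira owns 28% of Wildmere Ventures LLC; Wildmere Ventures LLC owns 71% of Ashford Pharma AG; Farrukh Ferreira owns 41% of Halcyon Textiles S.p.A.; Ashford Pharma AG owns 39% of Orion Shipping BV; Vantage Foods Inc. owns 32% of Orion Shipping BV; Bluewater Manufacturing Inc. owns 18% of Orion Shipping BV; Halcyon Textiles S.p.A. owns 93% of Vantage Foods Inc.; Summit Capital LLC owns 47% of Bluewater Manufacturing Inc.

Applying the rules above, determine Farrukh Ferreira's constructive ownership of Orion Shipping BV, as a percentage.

24.6924%

Chain via Wildmere Ventures LLC → Ashford Pharma AG (R2): 28% × 71% × 39% = 7.7532% of Orion Shipping BV.
Chain via Summit Capital LLC → Bluewater Manufacturing Inc. (R2): 56% × 47% × 18% = 4.7376% of Orion Shipping BV.
Chain via Halcyon Textiles S.p.A. → Vantage Foods Inc. (R2): 41% × 93% × 32% = 12.2016% of Orion Shipping BV.
Aggregating (R1): 7.7532% + 4.7376% + 12.2016% = 24.6924%.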